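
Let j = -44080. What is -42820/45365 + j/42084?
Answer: -190086304/95457033 ≈ -1.9913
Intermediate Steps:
-42820/45365 + j/42084 = -42820/45365 - 44080/42084 = -42820*1/45365 - 44080*1/42084 = -8564/9073 - 11020/10521 = -190086304/95457033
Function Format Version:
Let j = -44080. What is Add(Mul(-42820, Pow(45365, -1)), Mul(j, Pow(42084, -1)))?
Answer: Rational(-190086304, 95457033) ≈ -1.9913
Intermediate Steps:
Add(Mul(-42820, Pow(45365, -1)), Mul(j, Pow(42084, -1))) = Add(Mul(-42820, Pow(45365, -1)), Mul(-44080, Pow(42084, -1))) = Add(Mul(-42820, Rational(1, 45365)), Mul(-44080, Rational(1, 42084))) = Add(Rational(-8564, 9073), Rational(-11020, 10521)) = Rational(-190086304, 95457033)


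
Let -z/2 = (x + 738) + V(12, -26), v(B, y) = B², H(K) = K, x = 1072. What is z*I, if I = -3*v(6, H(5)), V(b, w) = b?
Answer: 393552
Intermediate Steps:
I = -108 (I = -3*6² = -3*36 = -108)
z = -3644 (z = -2*((1072 + 738) + 12) = -2*(1810 + 12) = -2*1822 = -3644)
z*I = -3644*(-108) = 393552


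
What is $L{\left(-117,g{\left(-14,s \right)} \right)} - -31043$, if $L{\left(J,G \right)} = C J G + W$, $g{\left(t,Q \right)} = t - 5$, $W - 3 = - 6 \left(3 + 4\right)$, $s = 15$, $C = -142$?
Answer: $-284662$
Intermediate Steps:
$W = -39$ ($W = 3 - 6 \left(3 + 4\right) = 3 - 42 = -39$)
$g{\left(t,Q \right)} = -5 + t$
$L{\left(J,G \right)} = -39 - 142 G J$ ($L{\left(J,G \right)} = - 142 J G - 39 = - 142 G J - 39 = -39 - 142 G J$)
$L{\left(-117,g{\left(-14,s \right)} \right)} - -31043 = \left(-39 - 142 \left(-5 - 14\right) \left(-117\right)\right) - -31043 = \left(-39 - \left(-2698\right) \left(-117\right)\right) + 31043 = \left(-39 - 315666\right) + 31043 = -315705 + 31043 = -284662$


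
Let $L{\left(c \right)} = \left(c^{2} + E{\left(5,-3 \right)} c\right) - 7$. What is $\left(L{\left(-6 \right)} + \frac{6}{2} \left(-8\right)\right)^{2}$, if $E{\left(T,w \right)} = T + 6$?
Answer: $3721$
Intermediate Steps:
$E{\left(T,w \right)} = 6 + T$
$L{\left(c \right)} = -7 + c^{2} + 11 c$ ($L{\left(c \right)} = \left(c^{2} + \left(6 + 5\right) c\right) - 7 = \left(c^{2} + 11 c\right) - 7 = -7 + c^{2} + 11 c$)
$\left(L{\left(-6 \right)} + \frac{6}{2} \left(-8\right)\right)^{2} = \left(\left(-7 + \left(-6\right)^{2} + 11 \left(-6\right)\right) + \frac{6}{2} \left(-8\right)\right)^{2} = \left(\left(-7 + 36 - 66\right) + 6 \cdot \frac{1}{2} \left(-8\right)\right)^{2} = \left(-37 + 3 \left(-8\right)\right)^{2} = \left(-37 - 24\right)^{2} = \left(-61\right)^{2} = 3721$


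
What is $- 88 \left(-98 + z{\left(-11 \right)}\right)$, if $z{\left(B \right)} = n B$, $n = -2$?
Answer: $6688$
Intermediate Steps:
$z{\left(B \right)} = - 2 B$
$- 88 \left(-98 + z{\left(-11 \right)}\right) = - 88 \left(-98 - -22\right) = - 88 \left(-98 + 22\right) = \left(-88\right) \left(-76\right) = 6688$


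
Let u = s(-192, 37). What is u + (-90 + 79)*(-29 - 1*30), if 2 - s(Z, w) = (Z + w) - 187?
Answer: 993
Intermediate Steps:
s(Z, w) = 189 - Z - w (s(Z, w) = 2 - ((Z + w) - 187) = 2 - (-187 + Z + w) = 2 + (187 - Z - w) = 189 - Z - w)
u = 344 (u = 189 - 1*(-192) - 1*37 = 189 + 192 - 37 = 344)
u + (-90 + 79)*(-29 - 1*30) = 344 + (-90 + 79)*(-29 - 1*30) = 344 - 11*(-29 - 30) = 344 - 11*(-59) = 344 + 649 = 993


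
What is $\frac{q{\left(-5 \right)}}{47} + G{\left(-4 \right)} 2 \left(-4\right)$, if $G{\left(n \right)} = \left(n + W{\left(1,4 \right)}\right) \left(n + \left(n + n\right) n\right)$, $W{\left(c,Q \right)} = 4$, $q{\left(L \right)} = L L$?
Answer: $\frac{25}{47} \approx 0.53191$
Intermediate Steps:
$q{\left(L \right)} = L^{2}$
$G{\left(n \right)} = \left(4 + n\right) \left(n + 2 n^{2}\right)$ ($G{\left(n \right)} = \left(n + 4\right) \left(n + \left(n + n\right) n\right) = \left(4 + n\right) \left(n + 2 n n\right) = \left(4 + n\right) \left(n + 2 n^{2}\right)$)
$\frac{q{\left(-5 \right)}}{47} + G{\left(-4 \right)} 2 \left(-4\right) = \frac{\left(-5\right)^{2}}{47} + - 4 \left(4 + 2 \left(-4\right)^{2} + 9 \left(-4\right)\right) 2 \left(-4\right) = 25 \cdot \frac{1}{47} + - 4 \left(4 + 2 \cdot 16 - 36\right) \left(-8\right) = \frac{25}{47} + - 4 \left(4 + 32 - 36\right) \left(-8\right) = \frac{25}{47} + \left(-4\right) 0 \left(-8\right) = \frac{25}{47} + 0 \left(-8\right) = \frac{25}{47} + 0 = \frac{25}{47}$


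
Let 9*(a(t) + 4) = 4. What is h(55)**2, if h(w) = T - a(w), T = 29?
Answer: 85849/81 ≈ 1059.9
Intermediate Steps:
a(t) = -32/9 (a(t) = -4 + (1/9)*4 = -4 + 4/9 = -32/9)
h(w) = 293/9 (h(w) = 29 - 1*(-32/9) = 29 + 32/9 = 293/9)
h(55)**2 = (293/9)**2 = 85849/81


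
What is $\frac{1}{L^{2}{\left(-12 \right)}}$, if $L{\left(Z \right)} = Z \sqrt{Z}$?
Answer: $- \frac{1}{1728} \approx -0.0005787$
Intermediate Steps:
$L{\left(Z \right)} = Z^{\frac{3}{2}}$
$\frac{1}{L^{2}{\left(-12 \right)}} = \frac{1}{\left(\left(-12\right)^{\frac{3}{2}}\right)^{2}} = \frac{1}{\left(- 24 i \sqrt{3}\right)^{2}} = \frac{1}{-1728} = - \frac{1}{1728}$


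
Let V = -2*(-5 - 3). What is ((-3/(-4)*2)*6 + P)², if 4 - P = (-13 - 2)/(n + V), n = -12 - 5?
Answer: 4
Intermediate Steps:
n = -17
V = 16 (V = -2*(-8) = 16)
P = -11 (P = 4 - (-13 - 2)/(-17 + 16) = 4 - (-15)/(-1) = 4 - (-15)*(-1) = 4 - 1*15 = 4 - 15 = -11)
((-3/(-4)*2)*6 + P)² = ((-3/(-4)*2)*6 - 11)² = ((-3*(-¼)*2)*6 - 11)² = (((¾)*2)*6 - 11)² = ((3/2)*6 - 11)² = (9 - 11)² = (-2)² = 4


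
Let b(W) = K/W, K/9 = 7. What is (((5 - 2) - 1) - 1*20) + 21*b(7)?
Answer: 171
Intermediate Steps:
K = 63 (K = 9*7 = 63)
b(W) = 63/W
(((5 - 2) - 1) - 1*20) + 21*b(7) = (((5 - 2) - 1) - 1*20) + 21*(63/7) = ((3 - 1) - 20) + 21*(63*(⅐)) = (2 - 20) + 21*9 = -18 + 189 = 171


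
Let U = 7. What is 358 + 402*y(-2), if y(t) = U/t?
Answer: -1049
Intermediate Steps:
y(t) = 7/t
358 + 402*y(-2) = 358 + 402*(7/(-2)) = 358 + 402*(7*(-½)) = 358 + 402*(-7/2) = 358 - 1407 = -1049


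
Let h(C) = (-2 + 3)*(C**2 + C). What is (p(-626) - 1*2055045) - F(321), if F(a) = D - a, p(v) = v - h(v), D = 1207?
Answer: -2447807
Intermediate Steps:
h(C) = C + C**2 (h(C) = 1*(C + C**2) = C + C**2)
p(v) = v - v*(1 + v)
F(a) = 1207 - a
(p(-626) - 1*2055045) - F(321) = (-1*(-626)**2 - 1*2055045) - (1207 - 1*321) = (-1*391876 - 2055045) - (1207 - 321) = (-391876 - 2055045) - 1*886 = -2446921 - 886 = -2447807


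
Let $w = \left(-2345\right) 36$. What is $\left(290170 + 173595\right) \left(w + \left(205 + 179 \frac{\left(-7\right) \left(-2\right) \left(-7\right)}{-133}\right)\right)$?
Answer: $- \frac{740901224935}{19} \approx -3.8995 \cdot 10^{10}$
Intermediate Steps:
$w = -84420$
$\left(290170 + 173595\right) \left(w + \left(205 + 179 \frac{\left(-7\right) \left(-2\right) \left(-7\right)}{-133}\right)\right) = \left(290170 + 173595\right) \left(-84420 + \left(205 + 179 \frac{\left(-7\right) \left(-2\right) \left(-7\right)}{-133}\right)\right) = 463765 \left(-84420 + \left(205 + 179 \cdot 14 \left(-7\right) \left(- \frac{1}{133}\right)\right)\right) = 463765 \left(-84420 + \left(205 + 179 \left(\left(-98\right) \left(- \frac{1}{133}\right)\right)\right)\right) = 463765 \left(-84420 + \left(205 + 179 \cdot \frac{14}{19}\right)\right) = 463765 \left(-84420 + \left(205 + \frac{2506}{19}\right)\right) = 463765 \left(-84420 + \frac{6401}{19}\right) = 463765 \left(- \frac{1597579}{19}\right) = - \frac{740901224935}{19}$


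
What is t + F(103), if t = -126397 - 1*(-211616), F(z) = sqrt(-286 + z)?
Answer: 85219 + I*sqrt(183) ≈ 85219.0 + 13.528*I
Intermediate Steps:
t = 85219 (t = -126397 + 211616 = 85219)
t + F(103) = 85219 + sqrt(-286 + 103) = 85219 + sqrt(-183) = 85219 + I*sqrt(183)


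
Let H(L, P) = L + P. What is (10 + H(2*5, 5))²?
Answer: 625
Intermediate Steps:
(10 + H(2*5, 5))² = (10 + (2*5 + 5))² = (10 + (10 + 5))² = (10 + 15)² = 25² = 625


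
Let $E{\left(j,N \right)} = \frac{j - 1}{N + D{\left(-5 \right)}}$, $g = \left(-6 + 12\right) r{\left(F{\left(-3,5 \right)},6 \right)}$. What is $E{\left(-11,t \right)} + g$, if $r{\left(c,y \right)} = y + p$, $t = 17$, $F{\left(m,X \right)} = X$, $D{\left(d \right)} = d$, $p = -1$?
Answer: $29$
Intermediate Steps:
$r{\left(c,y \right)} = -1 + y$ ($r{\left(c,y \right)} = y - 1 = -1 + y$)
$g = 30$ ($g = \left(-6 + 12\right) \left(-1 + 6\right) = 6 \cdot 5 = 30$)
$E{\left(j,N \right)} = \frac{-1 + j}{-5 + N}$ ($E{\left(j,N \right)} = \frac{j - 1}{N - 5} = \frac{-1 + j}{-5 + N}$)
$E{\left(-11,t \right)} + g = \frac{-1 - 11}{-5 + 17} + 30 = \frac{1}{12} \left(-12\right) + 30 = -1 + 30 = 29$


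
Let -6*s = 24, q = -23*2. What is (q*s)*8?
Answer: 1472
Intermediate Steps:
q = -46
s = -4 (s = -⅙*24 = -4)
(q*s)*8 = -46*(-4)*8 = 184*8 = 1472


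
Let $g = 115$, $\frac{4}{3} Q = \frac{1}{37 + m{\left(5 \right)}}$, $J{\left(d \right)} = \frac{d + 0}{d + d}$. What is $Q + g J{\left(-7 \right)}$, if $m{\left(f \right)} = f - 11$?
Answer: $\frac{7133}{124} \approx 57.524$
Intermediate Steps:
$m{\left(f \right)} = -11 + f$
$J{\left(d \right)} = \frac{1}{2}$ ($J{\left(d \right)} = \frac{d}{2 d} = d \frac{1}{2 d} = \frac{1}{2}$)
$Q = \frac{3}{124}$ ($Q = \frac{3}{4 \left(37 + \left(-11 + 5\right)\right)} = \frac{3}{4 \left(37 - 6\right)} = \frac{3}{4 \cdot 31} = \frac{3}{4} \cdot \frac{1}{31} = \frac{3}{124} \approx 0.024194$)
$Q + g J{\left(-7 \right)} = \frac{3}{124} + 115 \cdot \frac{1}{2} = \frac{3}{124} + \frac{115}{2} = \frac{7133}{124}$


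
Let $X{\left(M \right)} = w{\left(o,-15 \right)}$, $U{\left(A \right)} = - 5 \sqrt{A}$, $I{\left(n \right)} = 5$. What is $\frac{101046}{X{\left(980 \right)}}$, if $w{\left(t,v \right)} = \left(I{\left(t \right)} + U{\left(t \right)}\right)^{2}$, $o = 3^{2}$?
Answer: $\frac{50523}{50} \approx 1010.5$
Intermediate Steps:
$o = 9$
$w{\left(t,v \right)} = \left(5 - 5 \sqrt{t}\right)^{2}$
$X{\left(M \right)} = 100$ ($X{\left(M \right)} = 25 \left(-1 + \sqrt{9}\right)^{2} = 25 \left(-1 + 3\right)^{2} = 25 \cdot 2^{2} = 25 \cdot 4 = 100$)
$\frac{101046}{X{\left(980 \right)}} = \frac{101046}{100} = 101046 \cdot \frac{1}{100} = \frac{50523}{50}$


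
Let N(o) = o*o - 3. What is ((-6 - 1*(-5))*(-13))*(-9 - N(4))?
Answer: -286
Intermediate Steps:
N(o) = -3 + o² (N(o) = o² - 3 = -3 + o²)
((-6 - 1*(-5))*(-13))*(-9 - N(4)) = ((-6 - 1*(-5))*(-13))*(-9 - (-3 + 4²)) = ((-6 + 5)*(-13))*(-9 - (-3 + 16)) = (-1*(-13))*(-9 - 1*13) = 13*(-9 - 13) = 13*(-22) = -286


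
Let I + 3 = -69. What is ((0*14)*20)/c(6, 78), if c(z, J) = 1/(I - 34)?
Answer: 0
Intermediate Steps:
I = -72 (I = -3 - 69 = -72)
c(z, J) = -1/106 (c(z, J) = 1/(-72 - 34) = 1/(-106) = -1/106)
((0*14)*20)/c(6, 78) = ((0*14)*20)/(-1/106) = (0*20)*(-106) = 0*(-106) = 0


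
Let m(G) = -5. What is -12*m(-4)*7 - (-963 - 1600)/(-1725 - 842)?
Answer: 1075577/2567 ≈ 419.00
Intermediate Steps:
-12*m(-4)*7 - (-963 - 1600)/(-1725 - 842) = -12*(-5)*7 - (-963 - 1600)/(-1725 - 842) = 60*7 - (-2563)/(-2567) = 420 - (-2563)*(-1)/2567 = 420 - 1*2563/2567 = 420 - 2563/2567 = 1075577/2567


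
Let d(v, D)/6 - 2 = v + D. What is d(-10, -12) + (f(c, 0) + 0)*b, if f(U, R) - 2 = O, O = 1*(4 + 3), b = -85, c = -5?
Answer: -885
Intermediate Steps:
O = 7 (O = 1*7 = 7)
d(v, D) = 12 + 6*D + 6*v (d(v, D) = 12 + 6*(v + D) = 12 + 6*(D + v) = 12 + (6*D + 6*v) = 12 + 6*D + 6*v)
f(U, R) = 9 (f(U, R) = 2 + 7 = 9)
d(-10, -12) + (f(c, 0) + 0)*b = (12 + 6*(-12) + 6*(-10)) + (9 + 0)*(-85) = (12 - 72 - 60) + 9*(-85) = -120 - 765 = -885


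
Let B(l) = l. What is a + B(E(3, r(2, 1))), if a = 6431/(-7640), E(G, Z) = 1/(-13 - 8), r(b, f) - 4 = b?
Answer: -142691/160440 ≈ -0.88937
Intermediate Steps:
r(b, f) = 4 + b
E(G, Z) = -1/21 (E(G, Z) = 1/(-21) = -1/21)
a = -6431/7640 (a = 6431*(-1/7640) = -6431/7640 ≈ -0.84175)
a + B(E(3, r(2, 1))) = -6431/7640 - 1/21 = -142691/160440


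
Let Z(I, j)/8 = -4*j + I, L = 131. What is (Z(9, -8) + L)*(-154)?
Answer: -70686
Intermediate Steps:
Z(I, j) = -32*j + 8*I (Z(I, j) = 8*(-4*j + I) = 8*(I - 4*j) = -32*j + 8*I)
(Z(9, -8) + L)*(-154) = ((-32*(-8) + 8*9) + 131)*(-154) = ((256 + 72) + 131)*(-154) = (328 + 131)*(-154) = 459*(-154) = -70686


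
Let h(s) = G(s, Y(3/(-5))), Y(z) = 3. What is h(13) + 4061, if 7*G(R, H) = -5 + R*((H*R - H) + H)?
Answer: 28929/7 ≈ 4132.7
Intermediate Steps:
G(R, H) = -5/7 + H*R²/7 (G(R, H) = (-5 + R*((H*R - H) + H))/7 = (-5 + R*((-H + H*R) + H))/7 = (-5 + R*(H*R))/7 = (-5 + H*R²)/7 = -5/7 + H*R²/7)
h(s) = -5/7 + 3*s²/7 (h(s) = -5/7 + (⅐)*3*s² = -5/7 + 3*s²/7)
h(13) + 4061 = (-5/7 + (3/7)*13²) + 4061 = (-5/7 + (3/7)*169) + 4061 = (-5/7 + 507/7) + 4061 = 502/7 + 4061 = 28929/7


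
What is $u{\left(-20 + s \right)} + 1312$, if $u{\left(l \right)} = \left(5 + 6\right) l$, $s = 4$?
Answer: $1136$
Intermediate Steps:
$u{\left(l \right)} = 11 l$
$u{\left(-20 + s \right)} + 1312 = 11 \left(-20 + 4\right) + 1312 = 11 \left(-16\right) + 1312 = -176 + 1312 = 1136$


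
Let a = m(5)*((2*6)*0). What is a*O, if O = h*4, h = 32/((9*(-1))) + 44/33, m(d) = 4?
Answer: 0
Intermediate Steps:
h = -20/9 (h = 32/(-9) + 44*(1/33) = 32*(-⅑) + 4/3 = -32/9 + 4/3 = -20/9 ≈ -2.2222)
O = -80/9 (O = -20/9*4 = -80/9 ≈ -8.8889)
a = 0 (a = 4*((2*6)*0) = 4*(12*0) = 4*0 = 0)
a*O = 0*(-80/9) = 0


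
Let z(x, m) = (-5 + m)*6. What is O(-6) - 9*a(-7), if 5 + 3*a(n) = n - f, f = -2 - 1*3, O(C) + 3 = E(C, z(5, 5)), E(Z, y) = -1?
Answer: 17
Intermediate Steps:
z(x, m) = -30 + 6*m
O(C) = -4 (O(C) = -3 - 1 = -4)
f = -5 (f = -2 - 3 = -5)
a(n) = n/3 (a(n) = -5/3 + (n - 1*(-5))/3 = -5/3 + (n + 5)/3 = -5/3 + (5 + n)/3 = -5/3 + (5/3 + n/3) = n/3)
O(-6) - 9*a(-7) = -4 - 3*(-7) = -4 - 9*(-7/3) = -4 + 21 = 17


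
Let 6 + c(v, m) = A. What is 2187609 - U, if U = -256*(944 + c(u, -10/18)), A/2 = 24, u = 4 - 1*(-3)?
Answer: 2440025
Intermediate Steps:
u = 7 (u = 4 + 3 = 7)
A = 48 (A = 2*24 = 48)
c(v, m) = 42 (c(v, m) = -6 + 48 = 42)
U = -252416 (U = -256*(944 + 42) = -256*986 = -252416)
2187609 - U = 2187609 - 1*(-252416) = 2187609 + 252416 = 2440025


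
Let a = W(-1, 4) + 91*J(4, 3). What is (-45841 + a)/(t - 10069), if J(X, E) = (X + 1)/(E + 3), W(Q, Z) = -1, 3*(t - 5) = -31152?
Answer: 274597/122688 ≈ 2.2382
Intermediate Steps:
t = -10379 (t = 5 + (⅓)*(-31152) = 5 - 10384 = -10379)
J(X, E) = (1 + X)/(3 + E)
a = 449/6 (a = -1 + 91*((1 + 4)/(3 + 3)) = -1 + 91*(5/6) = -1 + 91*((⅙)*5) = -1 + 91*(⅚) = -1 + 455/6 = 449/6 ≈ 74.833)
(-45841 + a)/(t - 10069) = (-45841 + 449/6)/(-10379 - 10069) = -274597/6/(-20448) = -274597/6*(-1/20448) = 274597/122688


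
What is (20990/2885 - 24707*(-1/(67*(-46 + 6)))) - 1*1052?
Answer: -1629776019/1546360 ≈ -1053.9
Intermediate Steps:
(20990/2885 - 24707*(-1/(67*(-46 + 6)))) - 1*1052 = (20990*(1/2885) - 24707/((-40*(-67)))) - 1052 = (4198/577 - 24707/2680) - 1052 = -3005299/1546360 - 1052 = -1629776019/1546360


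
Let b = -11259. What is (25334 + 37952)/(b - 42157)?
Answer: -31643/26708 ≈ -1.1848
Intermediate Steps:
(25334 + 37952)/(b - 42157) = (25334 + 37952)/(-11259 - 42157) = 63286/(-53416) = 63286*(-1/53416) = -31643/26708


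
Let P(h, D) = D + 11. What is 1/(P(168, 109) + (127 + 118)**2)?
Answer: 1/60145 ≈ 1.6626e-5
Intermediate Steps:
P(h, D) = 11 + D
1/(P(168, 109) + (127 + 118)**2) = 1/((11 + 109) + (127 + 118)**2) = 1/(120 + 245**2) = 1/(120 + 60025) = 1/60145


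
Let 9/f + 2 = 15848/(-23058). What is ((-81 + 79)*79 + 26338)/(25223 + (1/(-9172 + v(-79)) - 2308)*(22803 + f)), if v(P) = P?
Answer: -1071938162680/2153554633214297 ≈ -0.00049775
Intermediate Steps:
f = -14823/4426 (f = 9/(-2 + 15848/(-23058)) = 9/(-2 + 15848*(-1/23058)) = 9/(-2 - 1132/1647) = 9/(-4426/1647) = 9*(-1647/4426) = -14823/4426 ≈ -3.3491)
((-81 + 79)*79 + 26338)/(25223 + (1/(-9172 + v(-79)) - 2308)*(22803 + f)) = ((-81 + 79)*79 + 26338)/(25223 + (1/(-9172 - 79) - 2308)*(22803 - 14823/4426)) = (-2*79 + 26338)/(25223 + (1/(-9251) - 2308)*(100911255/4426)) = (-158 + 26338)/(25223 + (-1/9251 - 2308)*(100911255/4426)) = 26180/(25223 - 21351309/9251*100911255/4426) = 26180/(25223 - 2154587387082795/40944926) = 26180/(-2153554633214297/40944926) = 26180*(-40944926/2153554633214297) = -1071938162680/2153554633214297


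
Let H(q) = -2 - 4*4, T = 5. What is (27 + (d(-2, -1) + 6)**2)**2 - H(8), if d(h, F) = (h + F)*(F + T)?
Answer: 3987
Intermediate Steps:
d(h, F) = (5 + F)*(F + h) (d(h, F) = (h + F)*(F + 5) = (F + h)*(5 + F) = (5 + F)*(F + h))
H(q) = -18 (H(q) = -2 - 16 = -18)
(27 + (d(-2, -1) + 6)**2)**2 - H(8) = (27 + (((-1)**2 + 5*(-1) + 5*(-2) - 1*(-2)) + 6)**2)**2 - 1*(-18) = (27 + ((1 - 5 - 10 + 2) + 6)**2)**2 + 18 = (27 + (-12 + 6)**2)**2 + 18 = (27 + (-6)**2)**2 + 18 = (27 + 36)**2 + 18 = 63**2 + 18 = 3969 + 18 = 3987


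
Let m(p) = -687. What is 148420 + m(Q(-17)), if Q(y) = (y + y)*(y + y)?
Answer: 147733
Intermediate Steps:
Q(y) = 4*y² (Q(y) = (2*y)*(2*y) = 4*y²)
148420 + m(Q(-17)) = 148420 - 687 = 147733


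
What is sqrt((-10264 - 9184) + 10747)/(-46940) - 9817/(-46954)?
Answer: 9817/46954 - I*sqrt(8701)/46940 ≈ 0.20908 - 0.0019872*I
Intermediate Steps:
sqrt((-10264 - 9184) + 10747)/(-46940) - 9817/(-46954) = sqrt(-19448 + 10747)*(-1/46940) - 9817*(-1/46954) = sqrt(-8701)*(-1/46940) + 9817/46954 = (I*sqrt(8701))*(-1/46940) + 9817/46954 = -I*sqrt(8701)/46940 + 9817/46954 = 9817/46954 - I*sqrt(8701)/46940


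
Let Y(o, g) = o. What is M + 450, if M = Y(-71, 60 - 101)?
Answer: 379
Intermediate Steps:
M = -71
M + 450 = -71 + 450 = 379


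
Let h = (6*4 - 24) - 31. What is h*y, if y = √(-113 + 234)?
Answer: -341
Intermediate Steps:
h = -31 (h = (24 - 24) - 31 = 0 - 31 = -31)
y = 11 (y = √121 = 11)
h*y = -31*11 = -341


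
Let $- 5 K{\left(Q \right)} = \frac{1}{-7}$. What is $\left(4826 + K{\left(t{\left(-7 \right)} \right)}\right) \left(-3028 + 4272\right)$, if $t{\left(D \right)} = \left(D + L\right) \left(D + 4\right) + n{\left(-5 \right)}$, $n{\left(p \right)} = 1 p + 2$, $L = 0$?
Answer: $\frac{210125284}{35} \approx 6.0036 \cdot 10^{6}$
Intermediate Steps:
$n{\left(p \right)} = 2 + p$ ($n{\left(p \right)} = p + 2 = 2 + p$)
$t{\left(D \right)} = -3 + D \left(4 + D\right)$ ($t{\left(D \right)} = \left(D + 0\right) \left(D + 4\right) + \left(2 - 5\right) = D \left(4 + D\right) - 3 = -3 + D \left(4 + D\right)$)
$K{\left(Q \right)} = \frac{1}{35}$ ($K{\left(Q \right)} = - \frac{1}{5 \left(-7\right)} = \left(- \frac{1}{5}\right) \left(- \frac{1}{7}\right) = \frac{1}{35}$)
$\left(4826 + K{\left(t{\left(-7 \right)} \right)}\right) \left(-3028 + 4272\right) = \left(4826 + \frac{1}{35}\right) \left(-3028 + 4272\right) = \frac{168911}{35} \cdot 1244 = \frac{210125284}{35}$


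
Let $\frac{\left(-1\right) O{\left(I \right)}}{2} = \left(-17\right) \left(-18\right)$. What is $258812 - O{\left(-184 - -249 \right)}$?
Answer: $259424$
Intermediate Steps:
$O{\left(I \right)} = -612$ ($O{\left(I \right)} = - 2 \left(\left(-17\right) \left(-18\right)\right) = \left(-2\right) 306 = -612$)
$258812 - O{\left(-184 - -249 \right)} = 258812 - -612 = 258812 + 612 = 259424$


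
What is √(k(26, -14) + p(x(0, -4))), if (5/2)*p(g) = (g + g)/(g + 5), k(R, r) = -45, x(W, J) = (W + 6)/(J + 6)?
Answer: I*√4470/10 ≈ 6.6858*I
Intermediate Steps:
x(W, J) = (6 + W)/(6 + J)
p(g) = 4*g/(5*(5 + g)) (p(g) = 2*((g + g)/(g + 5))/5 = 2*((2*g)/(5 + g))/5 = 2*(2*g/(5 + g))/5 = 4*g/(5*(5 + g)))
√(k(26, -14) + p(x(0, -4))) = √(-45 + 4*((6 + 0)/(6 - 4))/(5*(5 + (6 + 0)/(6 - 4)))) = √(-45 + 4*(6/2)/(5*(5 + 6/2))) = √(-45 + 4*((½)*6)/(5*(5 + (½)*6))) = √(-45 + (⅘)*3/(5 + 3)) = √(-45 + (⅘)*3/8) = √(-45 + (⅘)*3*(⅛)) = √(-45 + 3/10) = √(-447/10) = I*√4470/10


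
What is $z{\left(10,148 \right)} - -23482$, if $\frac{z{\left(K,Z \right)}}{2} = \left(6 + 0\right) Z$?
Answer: $25258$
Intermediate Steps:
$z{\left(K,Z \right)} = 12 Z$ ($z{\left(K,Z \right)} = 2 \left(6 + 0\right) Z = 2 \cdot 6 Z = 12 Z$)
$z{\left(10,148 \right)} - -23482 = 12 \cdot 148 - -23482 = 1776 + 23482 = 25258$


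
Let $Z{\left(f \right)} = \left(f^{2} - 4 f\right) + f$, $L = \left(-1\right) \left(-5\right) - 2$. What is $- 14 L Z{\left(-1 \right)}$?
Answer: $-168$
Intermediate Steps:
$L = 3$ ($L = 5 - 2 = 3$)
$Z{\left(f \right)} = f^{2} - 3 f$
$- 14 L Z{\left(-1 \right)} = \left(-14\right) 3 \left(- (-3 - 1)\right) = - 42 \left(\left(-1\right) \left(-4\right)\right) = \left(-42\right) 4 = -168$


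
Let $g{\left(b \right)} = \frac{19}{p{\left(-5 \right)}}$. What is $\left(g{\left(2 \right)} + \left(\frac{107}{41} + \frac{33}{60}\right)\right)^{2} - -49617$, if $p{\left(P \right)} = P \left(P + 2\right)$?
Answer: $\frac{300380807521}{6051600} \approx 49637.0$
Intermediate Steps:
$p{\left(P \right)} = P \left(2 + P\right)$
$g{\left(b \right)} = \frac{19}{15}$ ($g{\left(b \right)} = \frac{19}{\left(-5\right) \left(2 - 5\right)} = \frac{19}{\left(-5\right) \left(-3\right)} = \frac{19}{15}$)
$\left(g{\left(2 \right)} + \left(\frac{107}{41} + \frac{33}{60}\right)\right)^{2} - -49617 = \left(\frac{19}{15} + \left(\frac{107}{41} + \frac{33}{60}\right)\right)^{2} - -49617 = \left(\frac{19}{15} + \left(107 \cdot \frac{1}{41} + 33 \cdot \frac{1}{60}\right)\right)^{2} + 49617 = \left(\frac{19}{15} + \left(\frac{107}{41} + \frac{11}{20}\right)\right)^{2} + 49617 = \left(\frac{19}{15} + \frac{2591}{820}\right)^{2} + 49617 = \left(\frac{10889}{2460}\right)^{2} + 49617 = \frac{118570321}{6051600} + 49617 = \frac{300380807521}{6051600}$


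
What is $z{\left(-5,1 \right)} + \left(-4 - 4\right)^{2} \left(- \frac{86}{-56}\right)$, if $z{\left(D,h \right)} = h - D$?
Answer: $\frac{730}{7} \approx 104.29$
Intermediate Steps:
$z{\left(-5,1 \right)} + \left(-4 - 4\right)^{2} \left(- \frac{86}{-56}\right) = \left(1 - -5\right) + \left(-4 - 4\right)^{2} \left(- \frac{86}{-56}\right) = \left(1 + 5\right) + \left(-8\right)^{2} \left(\left(-86\right) \left(- \frac{1}{56}\right)\right) = 6 + 64 \cdot \frac{43}{28} = 6 + \frac{688}{7} = \frac{730}{7}$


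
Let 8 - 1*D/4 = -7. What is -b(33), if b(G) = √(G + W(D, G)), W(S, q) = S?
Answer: -√93 ≈ -9.6436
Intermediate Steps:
D = 60 (D = 32 - 4*(-7) = 32 + 28 = 60)
b(G) = √(60 + G) (b(G) = √(G + 60) = √(60 + G))
-b(33) = -√(60 + 33) = -√93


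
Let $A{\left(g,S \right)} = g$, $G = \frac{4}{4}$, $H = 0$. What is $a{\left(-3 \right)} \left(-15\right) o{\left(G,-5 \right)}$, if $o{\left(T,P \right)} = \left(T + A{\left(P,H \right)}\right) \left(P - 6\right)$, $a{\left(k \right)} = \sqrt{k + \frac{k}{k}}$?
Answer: $- 660 i \sqrt{2} \approx - 933.38 i$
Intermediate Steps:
$G = 1$ ($G = 4 \cdot \frac{1}{4} = 1$)
$a{\left(k \right)} = \sqrt{1 + k}$ ($a{\left(k \right)} = \sqrt{k + 1} = \sqrt{1 + k}$)
$o{\left(T,P \right)} = \left(-6 + P\right) \left(P + T\right)$ ($o{\left(T,P \right)} = \left(T + P\right) \left(P - 6\right) = \left(P + T\right) \left(-6 + P\right) = \left(-6 + P\right) \left(P + T\right)$)
$a{\left(-3 \right)} \left(-15\right) o{\left(G,-5 \right)} = \sqrt{1 - 3} \left(-15\right) \left(\left(-5\right)^{2} - -30 - 6 - 5\right) = \sqrt{-2} \left(-15\right) \left(25 + 30 - 6 - 5\right) = i \sqrt{2} \left(-15\right) 44 = - 15 i \sqrt{2} \cdot 44 = - 660 i \sqrt{2}$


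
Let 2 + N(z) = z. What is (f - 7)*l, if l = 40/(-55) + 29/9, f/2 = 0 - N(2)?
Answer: -1729/99 ≈ -17.465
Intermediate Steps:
N(z) = -2 + z
f = 0 (f = 2*(0 - (-2 + 2)) = 2*(0 - 1*0) = 2*(0 + 0) = 2*0 = 0)
l = 247/99 (l = 40*(-1/55) + 29*(⅑) = -8/11 + 29/9 = 247/99 ≈ 2.4949)
(f - 7)*l = (0 - 7)*(247/99) = -7*247/99 = -1729/99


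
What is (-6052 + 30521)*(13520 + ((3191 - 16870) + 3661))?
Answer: 85690438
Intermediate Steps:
(-6052 + 30521)*(13520 + ((3191 - 16870) + 3661)) = 24469*(13520 + (-13679 + 3661)) = 24469*(13520 - 10018) = 24469*3502 = 85690438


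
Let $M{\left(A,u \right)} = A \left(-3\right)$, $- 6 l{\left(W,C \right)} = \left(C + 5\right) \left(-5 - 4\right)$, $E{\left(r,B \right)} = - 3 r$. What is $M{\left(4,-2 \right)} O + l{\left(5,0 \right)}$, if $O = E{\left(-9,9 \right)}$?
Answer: $- \frac{633}{2} \approx -316.5$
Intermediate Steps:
$O = 27$ ($O = \left(-3\right) \left(-9\right) = 27$)
$l{\left(W,C \right)} = \frac{15}{2} + \frac{3 C}{2}$ ($l{\left(W,C \right)} = - \frac{\left(C + 5\right) \left(-5 - 4\right)}{6} = - \frac{\left(5 + C\right) \left(-9\right)}{6} = - \frac{-45 - 9 C}{6} = \frac{15}{2} + \frac{3 C}{2}$)
$M{\left(A,u \right)} = - 3 A$
$M{\left(4,-2 \right)} O + l{\left(5,0 \right)} = \left(-3\right) 4 \cdot 27 + \left(\frac{15}{2} + \frac{3}{2} \cdot 0\right) = \left(-12\right) 27 + \left(\frac{15}{2} + 0\right) = -324 + \frac{15}{2} = - \frac{633}{2}$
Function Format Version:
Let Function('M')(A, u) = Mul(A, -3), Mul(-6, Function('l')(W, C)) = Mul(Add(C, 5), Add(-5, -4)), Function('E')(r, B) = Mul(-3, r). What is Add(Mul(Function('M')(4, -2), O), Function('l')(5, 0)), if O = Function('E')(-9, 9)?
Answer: Rational(-633, 2) ≈ -316.50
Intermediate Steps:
O = 27 (O = Mul(-3, -9) = 27)
Function('l')(W, C) = Add(Rational(15, 2), Mul(Rational(3, 2), C)) (Function('l')(W, C) = Mul(Rational(-1, 6), Mul(Add(C, 5), Add(-5, -4))) = Mul(Rational(-1, 6), Mul(Add(5, C), -9)) = Mul(Rational(-1, 6), Add(-45, Mul(-9, C))) = Add(Rational(15, 2), Mul(Rational(3, 2), C)))
Function('M')(A, u) = Mul(-3, A)
Add(Mul(Function('M')(4, -2), O), Function('l')(5, 0)) = Add(Mul(Mul(-3, 4), 27), Add(Rational(15, 2), Mul(Rational(3, 2), 0))) = Add(Mul(-12, 27), Add(Rational(15, 2), 0)) = Add(-324, Rational(15, 2)) = Rational(-633, 2)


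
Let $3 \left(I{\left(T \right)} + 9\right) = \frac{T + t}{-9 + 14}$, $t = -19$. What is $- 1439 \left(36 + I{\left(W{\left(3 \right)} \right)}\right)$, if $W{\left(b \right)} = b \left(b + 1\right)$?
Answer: $- \frac{572722}{15} \approx -38181.0$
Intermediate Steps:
$W{\left(b \right)} = b \left(1 + b\right)$
$I{\left(T \right)} = - \frac{154}{15} + \frac{T}{15}$ ($I{\left(T \right)} = -9 + \frac{\left(T - 19\right) \frac{1}{-9 + 14}}{3} = -9 + \frac{\left(-19 + T\right) \frac{1}{5}}{3} = -9 + \frac{- \frac{19}{5} + \frac{T}{5}}{3} = -9 + \left(- \frac{19}{15} + \frac{T}{15}\right) = - \frac{154}{15} + \frac{T}{15}$)
$- 1439 \left(36 + I{\left(W{\left(3 \right)} \right)}\right) = - 1439 \left(36 - \left(\frac{154}{15} - \frac{3 \left(1 + 3\right)}{15}\right)\right) = - 1439 \left(36 - \left(\frac{154}{15} - \frac{3 \cdot 4}{15}\right)\right) = - 1439 \left(36 + \left(- \frac{154}{15} + \frac{1}{15} \cdot 12\right)\right) = - 1439 \left(36 + \left(- \frac{154}{15} + \frac{4}{5}\right)\right) = - 1439 \left(36 - \frac{142}{15}\right) = \left(-1439\right) \frac{398}{15} = - \frac{572722}{15}$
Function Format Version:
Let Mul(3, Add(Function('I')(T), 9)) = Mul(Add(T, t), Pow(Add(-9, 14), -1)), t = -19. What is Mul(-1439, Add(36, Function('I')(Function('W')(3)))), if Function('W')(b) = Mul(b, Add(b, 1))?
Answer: Rational(-572722, 15) ≈ -38181.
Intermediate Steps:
Function('W')(b) = Mul(b, Add(1, b))
Function('I')(T) = Add(Rational(-154, 15), Mul(Rational(1, 15), T)) (Function('I')(T) = Add(-9, Mul(Rational(1, 3), Mul(Add(T, -19), Pow(Add(-9, 14), -1)))) = Add(-9, Mul(Rational(1, 3), Mul(Add(-19, T), Pow(5, -1)))) = Add(-9, Mul(Rational(1, 3), Mul(Add(-19, T), Rational(1, 5)))) = Add(-9, Mul(Rational(1, 3), Add(Rational(-19, 5), Mul(Rational(1, 5), T)))) = Add(-9, Add(Rational(-19, 15), Mul(Rational(1, 15), T))) = Add(Rational(-154, 15), Mul(Rational(1, 15), T)))
Mul(-1439, Add(36, Function('I')(Function('W')(3)))) = Mul(-1439, Add(36, Add(Rational(-154, 15), Mul(Rational(1, 15), Mul(3, Add(1, 3)))))) = Mul(-1439, Add(36, Add(Rational(-154, 15), Mul(Rational(1, 15), Mul(3, 4))))) = Mul(-1439, Add(36, Add(Rational(-154, 15), Mul(Rational(1, 15), 12)))) = Mul(-1439, Add(36, Add(Rational(-154, 15), Rational(4, 5)))) = Mul(-1439, Add(36, Rational(-142, 15))) = Mul(-1439, Rational(398, 15)) = Rational(-572722, 15)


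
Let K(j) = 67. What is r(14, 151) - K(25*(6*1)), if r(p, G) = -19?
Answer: -86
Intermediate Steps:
r(14, 151) - K(25*(6*1)) = -19 - 1*67 = -19 - 67 = -86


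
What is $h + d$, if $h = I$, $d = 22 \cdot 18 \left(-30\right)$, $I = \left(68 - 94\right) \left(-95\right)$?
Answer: $-9410$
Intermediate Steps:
$I = 2470$ ($I = \left(-26\right) \left(-95\right) = 2470$)
$d = -11880$ ($d = 396 \left(-30\right) = -11880$)
$h = 2470$
$h + d = 2470 - 11880 = -9410$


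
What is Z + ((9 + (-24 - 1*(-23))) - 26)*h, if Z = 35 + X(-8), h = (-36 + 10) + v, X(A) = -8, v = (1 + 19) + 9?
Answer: -27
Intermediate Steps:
v = 29 (v = 20 + 9 = 29)
h = 3 (h = (-36 + 10) + 29 = -26 + 29 = 3)
Z = 27 (Z = 35 - 8 = 27)
Z + ((9 + (-24 - 1*(-23))) - 26)*h = 27 + ((9 + (-24 - 1*(-23))) - 26)*3 = 27 + ((9 + (-24 + 23)) - 26)*3 = 27 + ((9 - 1) - 26)*3 = 27 + (8 - 26)*3 = 27 - 18*3 = 27 - 54 = -27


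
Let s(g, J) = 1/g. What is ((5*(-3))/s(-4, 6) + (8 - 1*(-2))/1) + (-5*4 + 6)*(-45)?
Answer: 700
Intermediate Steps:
((5*(-3))/s(-4, 6) + (8 - 1*(-2))/1) + (-5*4 + 6)*(-45) = ((5*(-3))/(1/(-4)) + (8 - 1*(-2))/1) + (-5*4 + 6)*(-45) = (-15/(-¼) + (8 + 2)*1) + (-20 + 6)*(-45) = (-15*(-4) + 10*1) - 14*(-45) = (60 + 10) + 630 = 70 + 630 = 700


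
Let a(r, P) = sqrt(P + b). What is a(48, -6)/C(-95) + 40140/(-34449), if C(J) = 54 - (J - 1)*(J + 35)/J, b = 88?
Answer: -13380/11483 + 19*sqrt(82)/2178 ≈ -1.0862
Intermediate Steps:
a(r, P) = sqrt(88 + P) (a(r, P) = sqrt(P + 88) = sqrt(88 + P))
C(J) = 54 - (-1 + J)*(35 + J)/J
a(48, -6)/C(-95) + 40140/(-34449) = sqrt(88 - 6)/(20 - 1*(-95) + 35/(-95)) + 40140/(-34449) = sqrt(82)/(20 + 95 + 35*(-1/95)) + 40140*(-1/34449) = sqrt(82)/(20 + 95 - 7/19) - 13380/11483 = sqrt(82)/(2178/19) - 13380/11483 = sqrt(82)*(19/2178) - 13380/11483 = 19*sqrt(82)/2178 - 13380/11483 = -13380/11483 + 19*sqrt(82)/2178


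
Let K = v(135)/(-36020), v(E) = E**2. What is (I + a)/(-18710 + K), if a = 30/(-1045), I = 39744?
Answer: -11967990792/5634242273 ≈ -2.1242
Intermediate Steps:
K = -3645/7204 (K = 135**2/(-36020) = 18225*(-1/36020) = -3645/7204 ≈ -0.50597)
a = -6/209 (a = -1/1045*30 = -6/209 ≈ -0.028708)
(I + a)/(-18710 + K) = (39744 - 6/209)/(-18710 - 3645/7204) = 8306490/(209*(-134790485/7204)) = (8306490/209)*(-7204/134790485) = -11967990792/5634242273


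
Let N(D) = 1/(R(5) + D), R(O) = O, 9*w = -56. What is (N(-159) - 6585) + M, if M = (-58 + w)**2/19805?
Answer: -95691670807/14532210 ≈ -6584.8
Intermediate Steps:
w = -56/9 (w = (1/9)*(-56) = -56/9 ≈ -6.2222)
N(D) = 1/(5 + D)
M = 19652/94365 (M = (-58 - 56/9)**2/19805 = (-578/9)**2*(1/19805) = (334084/81)*(1/19805) = 19652/94365 ≈ 0.20826)
(N(-159) - 6585) + M = (1/(5 - 159) - 6585) + 19652/94365 = (1/(-154) - 6585) + 19652/94365 = (-1/154 - 6585) + 19652/94365 = -1014091/154 + 19652/94365 = -95691670807/14532210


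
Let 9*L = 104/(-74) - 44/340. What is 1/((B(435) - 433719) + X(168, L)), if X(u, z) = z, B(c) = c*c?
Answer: -9435/2306802499 ≈ -4.0901e-6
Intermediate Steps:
B(c) = c²
L = -1609/9435 (L = (104/(-74) - 44/340)/9 = (104*(-1/74) - 44*1/340)/9 = (-52/37 - 11/85)/9 = (⅑)*(-4827/3145) = -1609/9435 ≈ -0.17054)
1/((B(435) - 433719) + X(168, L)) = 1/((435² - 433719) - 1609/9435) = 1/((189225 - 433719) - 1609/9435) = 1/(-244494 - 1609/9435) = 1/(-2306802499/9435) = -9435/2306802499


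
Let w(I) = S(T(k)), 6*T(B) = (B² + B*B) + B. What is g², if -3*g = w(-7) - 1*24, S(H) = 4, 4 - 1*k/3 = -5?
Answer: 400/9 ≈ 44.444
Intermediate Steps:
k = 27 (k = 12 - 3*(-5) = 12 + 15 = 27)
T(B) = B²/3 + B/6 (T(B) = ((B² + B*B) + B)/6 = ((B² + B²) + B)/6 = (2*B² + B)/6 = (B + 2*B²)/6 = B²/3 + B/6)
w(I) = 4
g = 20/3 (g = -(4 - 1*24)/3 = -(4 - 24)/3 = -⅓*(-20) = 20/3 ≈ 6.6667)
g² = (20/3)² = 400/9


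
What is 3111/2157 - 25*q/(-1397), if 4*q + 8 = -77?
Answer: 4266881/4017772 ≈ 1.0620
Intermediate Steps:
q = -85/4 (q = -2 + (¼)*(-77) = -2 - 77/4 = -85/4 ≈ -21.250)
3111/2157 - 25*q/(-1397) = 3111/2157 - 25*(-85/4)/(-1397) = 3111*(1/2157) + (2125/4)*(-1/1397) = 1037/719 - 2125/5588 = 4266881/4017772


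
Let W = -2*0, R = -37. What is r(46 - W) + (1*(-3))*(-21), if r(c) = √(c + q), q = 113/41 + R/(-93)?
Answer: 63 + 4*√44665482/3813 ≈ 70.011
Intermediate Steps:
W = 0
q = 12026/3813 (q = 113/41 - 37/(-93) = 113*(1/41) - 37*(-1/93) = 113/41 + 37/93 = 12026/3813 ≈ 3.1539)
r(c) = √(12026/3813 + c) (r(c) = √(c + 12026/3813) = √(12026/3813 + c))
r(46 - W) + (1*(-3))*(-21) = √(45855138 + 14538969*(46 - 1*0))/3813 + (1*(-3))*(-21) = √(45855138 + 14538969*(46 + 0))/3813 - 3*(-21) = √(45855138 + 14538969*46)/3813 + 63 = √(45855138 + 668792574)/3813 + 63 = √714647712/3813 + 63 = (4*√44665482)/3813 + 63 = 4*√44665482/3813 + 63 = 63 + 4*√44665482/3813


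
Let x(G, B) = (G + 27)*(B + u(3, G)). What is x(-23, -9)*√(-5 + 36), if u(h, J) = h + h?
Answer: -12*√31 ≈ -66.813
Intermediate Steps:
u(h, J) = 2*h
x(G, B) = (6 + B)*(27 + G) (x(G, B) = (G + 27)*(B + 2*3) = (27 + G)*(B + 6) = (27 + G)*(6 + B) = (6 + B)*(27 + G))
x(-23, -9)*√(-5 + 36) = (162 + 6*(-23) + 27*(-9) - 9*(-23))*√(-5 + 36) = (162 - 138 - 243 + 207)*√31 = -12*√31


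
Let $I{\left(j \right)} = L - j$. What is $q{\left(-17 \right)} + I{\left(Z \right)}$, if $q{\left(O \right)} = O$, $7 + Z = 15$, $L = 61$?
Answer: $36$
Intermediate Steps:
$Z = 8$ ($Z = -7 + 15 = 8$)
$I{\left(j \right)} = 61 - j$
$q{\left(-17 \right)} + I{\left(Z \right)} = -17 + \left(61 - 8\right) = -17 + 53 = 36$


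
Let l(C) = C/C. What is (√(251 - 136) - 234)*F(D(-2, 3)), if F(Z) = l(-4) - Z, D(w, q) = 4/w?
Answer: -702 + 3*√115 ≈ -669.83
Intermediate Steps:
l(C) = 1
F(Z) = 1 - Z
(√(251 - 136) - 234)*F(D(-2, 3)) = (√(251 - 136) - 234)*(1 - 4/(-2)) = (√115 - 234)*(1 - 4*(-1)/2) = (-234 + √115)*(1 - 1*(-2)) = (-234 + √115)*(1 + 2) = (-234 + √115)*3 = -702 + 3*√115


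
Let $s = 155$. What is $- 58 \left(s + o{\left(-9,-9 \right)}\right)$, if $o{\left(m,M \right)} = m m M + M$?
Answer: $33814$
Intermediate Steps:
$o{\left(m,M \right)} = M + M m^{2}$ ($o{\left(m,M \right)} = m^{2} M + M = M m^{2} + M = M + M m^{2}$)
$- 58 \left(s + o{\left(-9,-9 \right)}\right) = - 58 \left(155 - 9 \left(1 + \left(-9\right)^{2}\right)\right) = - 58 \left(155 - 9 \left(1 + 81\right)\right) = - 58 \left(155 - 738\right) = \left(-58\right) \left(-583\right) = 33814$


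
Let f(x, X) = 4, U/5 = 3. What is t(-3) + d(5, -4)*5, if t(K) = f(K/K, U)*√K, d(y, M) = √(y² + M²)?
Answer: 5*√41 + 4*I*√3 ≈ 32.016 + 6.9282*I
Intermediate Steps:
d(y, M) = √(M² + y²)
U = 15 (U = 5*3 = 15)
t(K) = 4*√K
t(-3) + d(5, -4)*5 = 4*√(-3) + √((-4)² + 5²)*5 = 4*(I*√3) + √(16 + 25)*5 = 4*I*√3 + √41*5 = 4*I*√3 + 5*√41 = 5*√41 + 4*I*√3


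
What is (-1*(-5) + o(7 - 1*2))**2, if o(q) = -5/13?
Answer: 3600/169 ≈ 21.302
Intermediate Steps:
o(q) = -5/13 (o(q) = -5*1/13 = -5/13)
(-1*(-5) + o(7 - 1*2))**2 = (-1*(-5) - 5/13)**2 = (5 - 5/13)**2 = (60/13)**2 = 3600/169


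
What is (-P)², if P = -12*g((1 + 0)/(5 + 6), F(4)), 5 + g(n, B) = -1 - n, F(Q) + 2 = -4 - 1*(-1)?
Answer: 646416/121 ≈ 5342.3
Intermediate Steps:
F(Q) = -5 (F(Q) = -2 + (-4 - 1*(-1)) = -2 + (-4 + 1) = -2 - 3 = -5)
g(n, B) = -6 - n (g(n, B) = -5 + (-1 - n) = -6 - n)
P = 804/11 (P = -12*(-6 - (1 + 0)/(5 + 6)) = -12*(-6 - 1/11) = -12*(-67)/11 = -1*(-804/11) = 804/11 ≈ 73.091)
(-P)² = (-1*804/11)² = (-804/11)² = 646416/121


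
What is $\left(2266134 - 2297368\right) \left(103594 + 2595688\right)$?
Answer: $-84309373988$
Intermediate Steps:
$\left(2266134 - 2297368\right) \left(103594 + 2595688\right) = \left(-31234\right) 2699282 = -84309373988$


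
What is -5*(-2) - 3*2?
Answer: 4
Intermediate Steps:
-5*(-2) - 3*2 = 10 - 6 = 4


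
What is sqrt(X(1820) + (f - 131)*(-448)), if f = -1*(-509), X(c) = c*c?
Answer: 28*sqrt(4009) ≈ 1772.9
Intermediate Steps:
X(c) = c**2
f = 509
sqrt(X(1820) + (f - 131)*(-448)) = sqrt(1820**2 + (509 - 131)*(-448)) = sqrt(3312400 + 378*(-448)) = sqrt(3312400 - 169344) = sqrt(3143056) = 28*sqrt(4009)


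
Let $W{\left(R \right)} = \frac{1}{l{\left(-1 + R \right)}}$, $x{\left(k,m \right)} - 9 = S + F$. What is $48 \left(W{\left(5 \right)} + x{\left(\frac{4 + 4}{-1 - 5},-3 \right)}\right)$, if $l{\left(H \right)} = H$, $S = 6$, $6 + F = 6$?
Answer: $732$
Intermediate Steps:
$F = 0$ ($F = -6 + 6 = 0$)
$x{\left(k,m \right)} = 15$ ($x{\left(k,m \right)} = 9 + \left(6 + 0\right) = 9 + 6 = 15$)
$W{\left(R \right)} = \frac{1}{-1 + R}$
$48 \left(W{\left(5 \right)} + x{\left(\frac{4 + 4}{-1 - 5},-3 \right)}\right) = 48 \left(\frac{1}{-1 + 5} + 15\right) = 48 \left(\frac{1}{4} + 15\right) = 48 \cdot \frac{61}{4} = 732$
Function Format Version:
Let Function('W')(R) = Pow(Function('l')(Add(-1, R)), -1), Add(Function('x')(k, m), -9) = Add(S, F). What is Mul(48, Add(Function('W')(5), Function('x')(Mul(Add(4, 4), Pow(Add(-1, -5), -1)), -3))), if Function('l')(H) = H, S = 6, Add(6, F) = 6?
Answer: 732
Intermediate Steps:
F = 0 (F = Add(-6, 6) = 0)
Function('x')(k, m) = 15 (Function('x')(k, m) = Add(9, Add(6, 0)) = Add(9, 6) = 15)
Function('W')(R) = Pow(Add(-1, R), -1)
Mul(48, Add(Function('W')(5), Function('x')(Mul(Add(4, 4), Pow(Add(-1, -5), -1)), -3))) = Mul(48, Add(Pow(Add(-1, 5), -1), 15)) = Mul(48, Add(Pow(4, -1), 15)) = Mul(48, Add(Rational(1, 4), 15)) = Mul(48, Rational(61, 4)) = 732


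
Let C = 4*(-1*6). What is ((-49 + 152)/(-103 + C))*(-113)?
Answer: 11639/127 ≈ 91.646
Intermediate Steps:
C = -24 (C = 4*(-6) = -24)
((-49 + 152)/(-103 + C))*(-113) = ((-49 + 152)/(-103 - 24))*(-113) = (103/(-127))*(-113) = (103*(-1/127))*(-113) = -103/127*(-113) = 11639/127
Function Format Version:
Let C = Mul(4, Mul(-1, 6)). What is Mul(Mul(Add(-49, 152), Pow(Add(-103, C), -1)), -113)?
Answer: Rational(11639, 127) ≈ 91.646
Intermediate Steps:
C = -24 (C = Mul(4, -6) = -24)
Mul(Mul(Add(-49, 152), Pow(Add(-103, C), -1)), -113) = Mul(Mul(Add(-49, 152), Pow(Add(-103, -24), -1)), -113) = Mul(Mul(103, Pow(-127, -1)), -113) = Mul(Mul(103, Rational(-1, 127)), -113) = Mul(Rational(-103, 127), -113) = Rational(11639, 127)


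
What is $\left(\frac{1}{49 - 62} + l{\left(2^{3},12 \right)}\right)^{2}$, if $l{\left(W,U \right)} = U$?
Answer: $\frac{24025}{169} \approx 142.16$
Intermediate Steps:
$\left(\frac{1}{49 - 62} + l{\left(2^{3},12 \right)}\right)^{2} = \left(\frac{1}{49 - 62} + 12\right)^{2} = \left(\frac{1}{-13} + 12\right)^{2} = \left(- \frac{1}{13} + 12\right)^{2} = \left(\frac{155}{13}\right)^{2} = \frac{24025}{169}$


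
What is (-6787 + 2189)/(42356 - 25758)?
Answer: -2299/8299 ≈ -0.27702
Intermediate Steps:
(-6787 + 2189)/(42356 - 25758) = -4598/16598 = -4598*1/16598 = -2299/8299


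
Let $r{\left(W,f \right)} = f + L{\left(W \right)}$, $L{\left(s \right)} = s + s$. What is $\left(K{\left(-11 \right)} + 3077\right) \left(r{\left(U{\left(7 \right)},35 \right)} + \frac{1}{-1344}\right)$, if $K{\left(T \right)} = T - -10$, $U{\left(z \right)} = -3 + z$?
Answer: $\frac{44441279}{336} \approx 1.3227 \cdot 10^{5}$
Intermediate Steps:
$L{\left(s \right)} = 2 s$
$K{\left(T \right)} = 10 + T$ ($K{\left(T \right)} = T + 10 = 10 + T$)
$r{\left(W,f \right)} = f + 2 W$
$\left(K{\left(-11 \right)} + 3077\right) \left(r{\left(U{\left(7 \right)},35 \right)} + \frac{1}{-1344}\right) = \left(\left(10 - 11\right) + 3077\right) \left(\left(35 + 2 \left(-3 + 7\right)\right) + \frac{1}{-1344}\right) = \left(-1 + 3077\right) \left(\left(35 + 2 \cdot 4\right) - \frac{1}{1344}\right) = 3076 \left(\left(35 + 8\right) - \frac{1}{1344}\right) = 3076 \left(43 - \frac{1}{1344}\right) = 3076 \cdot \frac{57791}{1344} = \frac{44441279}{336}$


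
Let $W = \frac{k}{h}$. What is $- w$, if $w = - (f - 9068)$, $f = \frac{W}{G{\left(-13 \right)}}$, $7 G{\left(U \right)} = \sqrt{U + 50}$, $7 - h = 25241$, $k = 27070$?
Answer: $-9068 - \frac{94745 \sqrt{37}}{466829} \approx -9069.2$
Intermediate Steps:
$h = -25234$ ($h = 7 - 25241 = -25234$)
$G{\left(U \right)} = \frac{\sqrt{50 + U}}{7}$ ($G{\left(U \right)} = \frac{\sqrt{U + 50}}{7} = \frac{\sqrt{50 + U}}{7}$)
$W = - \frac{13535}{12617}$ ($W = \frac{27070}{-25234} = 27070 \left(- \frac{1}{25234}\right) = - \frac{13535}{12617} \approx -1.0728$)
$f = - \frac{94745 \sqrt{37}}{466829}$ ($f = - \frac{13535}{12617 \frac{\sqrt{50 - 13}}{7}} = - \frac{13535}{12617 \frac{\sqrt{37}}{7}} = - \frac{13535 \frac{7 \sqrt{37}}{37}}{12617} = - \frac{94745 \sqrt{37}}{466829} \approx -1.2345$)
$w = 9068 + \frac{94745 \sqrt{37}}{466829}$ ($w = - (- \frac{94745 \sqrt{37}}{466829} - 9068) = - (-9068 - \frac{94745 \sqrt{37}}{466829}) = 9068 + \frac{94745 \sqrt{37}}{466829} \approx 9069.2$)
$- w = - (9068 + \frac{94745 \sqrt{37}}{466829}) = -9068 - \frac{94745 \sqrt{37}}{466829}$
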